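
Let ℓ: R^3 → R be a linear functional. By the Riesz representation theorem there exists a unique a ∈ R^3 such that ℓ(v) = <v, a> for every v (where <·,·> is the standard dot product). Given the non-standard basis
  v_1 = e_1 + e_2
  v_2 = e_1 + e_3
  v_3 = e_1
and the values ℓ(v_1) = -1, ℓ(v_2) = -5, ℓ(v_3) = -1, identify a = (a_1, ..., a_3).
a = (-1, 0, -4)

Write a = (a_1, ..., a_3) in the standard basis. For each basis vector v_i, ℓ(v_i) = <v_i, a> is a linear equation in the a_j's. Collect the n equations into a matrix system V a = ℓ, where row i of V is v_i (expressed in the standard basis). Since V is invertible (lower-triangular with 1s on the diagonal, up to permutation), solve by back-substitution:
  V =
[[1, 1, 0],
 [1, 0, 1],
 [1, 0, 0]]
  V a = (-1, -5, -1)
Solving gives a = (-1, 0, -4).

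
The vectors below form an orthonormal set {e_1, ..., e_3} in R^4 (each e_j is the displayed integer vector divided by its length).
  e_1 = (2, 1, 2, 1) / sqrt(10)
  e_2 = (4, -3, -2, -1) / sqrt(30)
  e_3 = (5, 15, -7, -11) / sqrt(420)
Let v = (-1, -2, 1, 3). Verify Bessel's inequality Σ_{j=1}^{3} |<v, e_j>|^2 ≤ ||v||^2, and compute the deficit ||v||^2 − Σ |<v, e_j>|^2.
Σ |<v, e_j>|^2 = 1931/140; ||v||^2 = 15; deficit = 169/140

Write each e_j = u_j / sqrt(<u_j, u_j>) where u_j is the displayed integer vector. Then <v, e_j> = <v, u_j> / sqrt(<u_j, u_j>), so |<v, e_j>|^2 = <v, u_j>^2 / <u_j, u_j>.
Coefficients: <v, e_1> = 1/sqrt(10), <v, e_2> = -3/sqrt(30), <v, e_3> = -75/sqrt(420).
Square and sum: Σ |<v, e_j>|^2 = 1931/140.
Compute ||v||^2 = v·v = 15.
Deficit = 15 − 1931/140 = 169/140 ≥ 0, confirming Bessel's inequality. (The deficit equals ||v − Σ <v,e_j> e_j||^2, the squared distance from v to span{e_j}.)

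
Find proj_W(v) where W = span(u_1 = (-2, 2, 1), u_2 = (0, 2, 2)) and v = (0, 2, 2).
proj_W(v) = (0, 2, 2)

Set up U = [u_1 | ... | u_2] ∈ R^(3×2). The projector onto W = col(U) is P = U (U^T U)^(-1) U^T.
Compute U^T U =
  [9, 6]
  [6, 8],
and U^T v = (6, 8).
Solve U^T U · c = U^T v for the coefficients: c = (0, 1). The projection is proj_W(v) = U c.
Check: (v - proj_W(v)) · u_1 = 0  (should be 0).
Check: (v - proj_W(v)) · u_2 = 0  (should be 0).
Result: proj_W(v) = (0, 2, 2).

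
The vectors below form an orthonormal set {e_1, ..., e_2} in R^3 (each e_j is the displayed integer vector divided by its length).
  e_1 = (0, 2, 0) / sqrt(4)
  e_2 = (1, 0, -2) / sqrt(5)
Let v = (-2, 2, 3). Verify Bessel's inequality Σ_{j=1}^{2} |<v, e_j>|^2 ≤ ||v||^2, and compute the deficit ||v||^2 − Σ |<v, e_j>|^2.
Σ |<v, e_j>|^2 = 84/5; ||v||^2 = 17; deficit = 1/5

Write each e_j = u_j / sqrt(<u_j, u_j>) where u_j is the displayed integer vector. Then <v, e_j> = <v, u_j> / sqrt(<u_j, u_j>), so |<v, e_j>|^2 = <v, u_j>^2 / <u_j, u_j>.
Coefficients: <v, e_1> = 4/sqrt(4), <v, e_2> = -8/sqrt(5).
Square and sum: Σ |<v, e_j>|^2 = 84/5.
Compute ||v||^2 = v·v = 17.
Deficit = 17 − 84/5 = 1/5 ≥ 0, confirming Bessel's inequality. (The deficit equals ||v − Σ <v,e_j> e_j||^2, the squared distance from v to span{e_j}.)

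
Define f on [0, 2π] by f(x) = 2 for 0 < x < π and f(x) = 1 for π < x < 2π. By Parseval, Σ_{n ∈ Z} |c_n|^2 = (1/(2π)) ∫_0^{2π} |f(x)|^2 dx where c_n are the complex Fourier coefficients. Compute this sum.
Σ |c_n|^2 = 5/2

Parseval equates the L^2 energy of f (normalised by 1/(2π)) with the ℓ^2 sum of its Fourier coefficients: (1/(2π)) ∫_0^{2π} |f|^2 = Σ |c_n|^2.
Compute the left side: (1/(2π)) [∫_0^π 2^2 dx + ∫_π^{2π} 1^2 dx] = (1/(2π)) · (4π + 1π) = (4 + 1)/2 = 5/2.
So Σ_{n ∈ Z} |c_n|^2 = 5/2.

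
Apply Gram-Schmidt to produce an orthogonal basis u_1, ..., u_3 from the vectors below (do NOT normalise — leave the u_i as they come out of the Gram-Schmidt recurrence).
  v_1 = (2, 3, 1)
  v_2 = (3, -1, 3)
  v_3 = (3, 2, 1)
Orthogonal basis:
  u_1 = (2, 3, 1)
  u_2 = (15/7, -16/7, 18/7)
  u_3 = (13/23, -39/230, -143/230)

Apply the Gram-Schmidt recurrence
  u_1 = v_1
  u_i = v_i − Σ_{j<i} ((v_i · u_j) / (u_j · u_j)) · u_j.

Step by step this gives:
  u_1 = (2, 3, 1)
  u_2 = (15/7, -16/7, 18/7)
  u_3 = (13/23, -39/230, -143/230)

Orthogonality check:
  u_2 · u_1 = 0 (should be 0)
  u_3 · u_1 = 0 (should be 0)
  u_3 · u_2 = 0 (should be 0)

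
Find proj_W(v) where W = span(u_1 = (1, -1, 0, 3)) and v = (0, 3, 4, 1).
proj_W(v) = (0, 0, 0, 0)

Set up U = [u_1 | ... | u_1] ∈ R^(4×1). The projector onto W = col(U) is P = U (U^T U)^(-1) U^T.
Compute U^T U =
  [11],
and U^T v = (0).
Solve U^T U · c = U^T v for the coefficients: c = (0). The projection is proj_W(v) = U c.
Check: (v - proj_W(v)) · u_1 = 0  (should be 0).
Result: proj_W(v) = (0, 0, 0, 0).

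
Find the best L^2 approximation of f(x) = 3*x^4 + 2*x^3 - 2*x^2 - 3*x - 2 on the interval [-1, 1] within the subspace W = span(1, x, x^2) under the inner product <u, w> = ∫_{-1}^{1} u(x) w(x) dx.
g(x) = 4*x^2/7 - 9*x/5 - 79/35

The best approximation g ∈ W is the orthogonal projection of f onto W. Writing g = a_0 + a_1 x + a_2 x^2, the coefficients solve the normal equations G · a = b where
  G_{ij} = <φ_i, φ_j> and b_i = <f, φ_i>, with φ_0 = 1, φ_1 = x, φ_2 = x^2.
G =
  [2, 0, 2/3]
  [0, 2/3, 0]
  [2/3, 0, 2/5],
b = (-62/15, -6/5, -134/105).
Solving gives a_0 = -79/35, a_1 = -9/5, a_2 = 4/7, so
  g(x) = 4*x^2/7 - 9*x/5 - 79/35.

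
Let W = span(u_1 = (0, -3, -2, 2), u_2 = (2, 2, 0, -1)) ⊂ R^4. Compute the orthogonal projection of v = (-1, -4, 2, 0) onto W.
proj_W(v) = (-212/89, -188/89, 16/89, 90/89)

Set up U = [u_1 | ... | u_2] ∈ R^(4×2). The projector onto W = col(U) is P = U (U^T U)^(-1) U^T.
Compute U^T U =
  [17, -8]
  [-8, 9],
and U^T v = (8, -10).
Solve U^T U · c = U^T v for the coefficients: c = (-8/89, -106/89). The projection is proj_W(v) = U c.
Check: (v - proj_W(v)) · u_1 = 0  (should be 0).
Check: (v - proj_W(v)) · u_2 = 0  (should be 0).
Result: proj_W(v) = (-212/89, -188/89, 16/89, 90/89).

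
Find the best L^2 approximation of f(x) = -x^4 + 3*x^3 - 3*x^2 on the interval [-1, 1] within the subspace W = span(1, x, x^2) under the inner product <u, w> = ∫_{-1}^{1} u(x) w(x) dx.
g(x) = -27*x^2/7 + 9*x/5 + 3/35

The best approximation g ∈ W is the orthogonal projection of f onto W. Writing g = a_0 + a_1 x + a_2 x^2, the coefficients solve the normal equations G · a = b where
  G_{ij} = <φ_i, φ_j> and b_i = <f, φ_i>, with φ_0 = 1, φ_1 = x, φ_2 = x^2.
G =
  [2, 0, 2/3]
  [0, 2/3, 0]
  [2/3, 0, 2/5],
b = (-12/5, 6/5, -52/35).
Solving gives a_0 = 3/35, a_1 = 9/5, a_2 = -27/7, so
  g(x) = -27*x^2/7 + 9*x/5 + 3/35.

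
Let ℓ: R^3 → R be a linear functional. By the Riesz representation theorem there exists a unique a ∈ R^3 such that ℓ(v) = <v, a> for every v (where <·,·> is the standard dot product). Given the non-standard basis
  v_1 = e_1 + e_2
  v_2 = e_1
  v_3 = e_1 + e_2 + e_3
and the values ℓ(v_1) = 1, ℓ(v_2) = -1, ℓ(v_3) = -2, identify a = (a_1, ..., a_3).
a = (-1, 2, -3)

Write a = (a_1, ..., a_3) in the standard basis. For each basis vector v_i, ℓ(v_i) = <v_i, a> is a linear equation in the a_j's. Collect the n equations into a matrix system V a = ℓ, where row i of V is v_i (expressed in the standard basis). Since V is invertible (lower-triangular with 1s on the diagonal, up to permutation), solve by back-substitution:
  V =
[[1, 1, 0],
 [1, 0, 0],
 [1, 1, 1]]
  V a = (1, -1, -2)
Solving gives a = (-1, 2, -3).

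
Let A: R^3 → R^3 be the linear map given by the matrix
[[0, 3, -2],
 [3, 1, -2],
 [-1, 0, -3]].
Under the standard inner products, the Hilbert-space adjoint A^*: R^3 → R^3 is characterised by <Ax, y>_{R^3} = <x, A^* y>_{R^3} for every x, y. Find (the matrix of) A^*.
A^* = A^T =
[[0, 3, -1],
 [3, 1, 0],
 [-2, -2, -3]]

For real matrices with standard dot products, the defining identity <Ax, y> = <x, A^* y> gives (Ax)^T y = x^T (A^*) y, i.e. x^T A^T y = x^T (A^*) y. Since this holds for all x, y, we must have A^* = A^T. Therefore
A^* =
[[0, 3, -1],
 [3, 1, 0],
 [-2, -2, -3]].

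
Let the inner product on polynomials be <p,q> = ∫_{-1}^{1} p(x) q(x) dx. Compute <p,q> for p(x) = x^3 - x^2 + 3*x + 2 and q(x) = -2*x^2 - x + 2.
<p,q> = 12/5

Expand the product: p(x)·q(x) = -2*x^5 + x^4 - 3*x^3 - 9*x^2 + 4*x + 4.
∫_{-1}^{1} of each monomial x^k gives [2/(k+1) if k even, 0 if k odd]. Integrating term-by-term (or equivalently evaluating the antiderivative F(x) = -x^6/3 + x^5/5 - 3*x^4/4 - 3*x^3 + 2*x^2 + 4*x at the endpoints):
  F(1) − F(−1) = 127/60 − (-17/60) = 12/5.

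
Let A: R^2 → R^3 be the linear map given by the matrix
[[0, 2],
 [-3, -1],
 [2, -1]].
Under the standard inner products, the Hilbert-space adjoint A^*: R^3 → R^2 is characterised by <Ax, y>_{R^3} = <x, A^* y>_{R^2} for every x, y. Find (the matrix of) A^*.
A^* = A^T =
[[0, -3, 2],
 [2, -1, -1]]

For real matrices with standard dot products, the defining identity <Ax, y> = <x, A^* y> gives (Ax)^T y = x^T (A^*) y, i.e. x^T A^T y = x^T (A^*) y. Since this holds for all x, y, we must have A^* = A^T. Therefore
A^* =
[[0, -3, 2],
 [2, -1, -1]].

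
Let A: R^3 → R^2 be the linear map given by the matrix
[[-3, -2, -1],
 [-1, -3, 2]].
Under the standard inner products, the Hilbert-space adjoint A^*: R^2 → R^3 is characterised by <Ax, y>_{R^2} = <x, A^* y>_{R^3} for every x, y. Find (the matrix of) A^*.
A^* = A^T =
[[-3, -1],
 [-2, -3],
 [-1, 2]]

For real matrices with standard dot products, the defining identity <Ax, y> = <x, A^* y> gives (Ax)^T y = x^T (A^*) y, i.e. x^T A^T y = x^T (A^*) y. Since this holds for all x, y, we must have A^* = A^T. Therefore
A^* =
[[-3, -1],
 [-2, -3],
 [-1, 2]].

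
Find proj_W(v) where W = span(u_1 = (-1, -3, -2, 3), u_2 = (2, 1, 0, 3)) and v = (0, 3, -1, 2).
proj_W(v) = (236/153, 361/306, 50/153, 161/102)

Set up U = [u_1 | ... | u_2] ∈ R^(4×2). The projector onto W = col(U) is P = U (U^T U)^(-1) U^T.
Compute U^T U =
  [23, 4]
  [4, 14],
and U^T v = (-1, 9).
Solve U^T U · c = U^T v for the coefficients: c = (-25/153, 211/306). The projection is proj_W(v) = U c.
Check: (v - proj_W(v)) · u_1 = 0  (should be 0).
Check: (v - proj_W(v)) · u_2 = 0  (should be 0).
Result: proj_W(v) = (236/153, 361/306, 50/153, 161/102).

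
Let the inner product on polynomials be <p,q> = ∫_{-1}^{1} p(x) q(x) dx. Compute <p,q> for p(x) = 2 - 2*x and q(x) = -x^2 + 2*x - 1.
<p,q> = -8

Expand the product: p(x)·q(x) = 2*x^3 - 6*x^2 + 6*x - 2.
∫_{-1}^{1} of each monomial x^k gives [2/(k+1) if k even, 0 if k odd]. Integrating term-by-term (or equivalently evaluating the antiderivative F(x) = x^4/2 - 2*x^3 + 3*x^2 - 2*x at the endpoints):
  F(1) − F(−1) = -1/2 − (15/2) = -8.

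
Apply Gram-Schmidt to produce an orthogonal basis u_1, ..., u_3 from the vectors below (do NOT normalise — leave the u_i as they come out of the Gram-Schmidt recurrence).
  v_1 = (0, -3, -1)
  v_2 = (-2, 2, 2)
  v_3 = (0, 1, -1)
Orthogonal basis:
  u_1 = (0, -3, -1)
  u_2 = (-2, -2/5, 6/5)
  u_3 = (-4/7, 2/7, -6/7)

Apply the Gram-Schmidt recurrence
  u_1 = v_1
  u_i = v_i − Σ_{j<i} ((v_i · u_j) / (u_j · u_j)) · u_j.

Step by step this gives:
  u_1 = (0, -3, -1)
  u_2 = (-2, -2/5, 6/5)
  u_3 = (-4/7, 2/7, -6/7)

Orthogonality check:
  u_2 · u_1 = 0 (should be 0)
  u_3 · u_1 = 0 (should be 0)
  u_3 · u_2 = 0 (should be 0)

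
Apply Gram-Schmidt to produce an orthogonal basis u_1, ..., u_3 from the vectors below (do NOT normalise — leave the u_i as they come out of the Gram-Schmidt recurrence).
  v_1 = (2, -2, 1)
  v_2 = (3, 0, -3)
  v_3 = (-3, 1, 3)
Orthogonal basis:
  u_1 = (2, -2, 1)
  u_2 = (7/3, 2/3, -10/3)
  u_3 = (6/17, 9/17, 6/17)

Apply the Gram-Schmidt recurrence
  u_1 = v_1
  u_i = v_i − Σ_{j<i} ((v_i · u_j) / (u_j · u_j)) · u_j.

Step by step this gives:
  u_1 = (2, -2, 1)
  u_2 = (7/3, 2/3, -10/3)
  u_3 = (6/17, 9/17, 6/17)

Orthogonality check:
  u_2 · u_1 = 0 (should be 0)
  u_3 · u_1 = 0 (should be 0)
  u_3 · u_2 = 0 (should be 0)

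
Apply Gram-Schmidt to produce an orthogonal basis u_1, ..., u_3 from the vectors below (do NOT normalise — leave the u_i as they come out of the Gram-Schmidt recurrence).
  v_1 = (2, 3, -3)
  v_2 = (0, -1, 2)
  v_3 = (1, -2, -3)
Orthogonal basis:
  u_1 = (2, 3, -3)
  u_2 = (9/11, 5/22, 17/22)
  u_3 = (51/29, -68/29, -34/29)

Apply the Gram-Schmidt recurrence
  u_1 = v_1
  u_i = v_i − Σ_{j<i} ((v_i · u_j) / (u_j · u_j)) · u_j.

Step by step this gives:
  u_1 = (2, 3, -3)
  u_2 = (9/11, 5/22, 17/22)
  u_3 = (51/29, -68/29, -34/29)

Orthogonality check:
  u_2 · u_1 = 0 (should be 0)
  u_3 · u_1 = 0 (should be 0)
  u_3 · u_2 = 0 (should be 0)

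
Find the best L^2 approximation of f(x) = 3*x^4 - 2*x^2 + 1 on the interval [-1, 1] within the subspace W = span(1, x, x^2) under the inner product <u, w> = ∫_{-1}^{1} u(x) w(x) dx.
g(x) = 4*x^2/7 + 26/35

The best approximation g ∈ W is the orthogonal projection of f onto W. Writing g = a_0 + a_1 x + a_2 x^2, the coefficients solve the normal equations G · a = b where
  G_{ij} = <φ_i, φ_j> and b_i = <f, φ_i>, with φ_0 = 1, φ_1 = x, φ_2 = x^2.
G =
  [2, 0, 2/3]
  [0, 2/3, 0]
  [2/3, 0, 2/5],
b = (28/15, 0, 76/105).
Solving gives a_0 = 26/35, a_1 = 0, a_2 = 4/7, so
  g(x) = 4*x^2/7 + 26/35.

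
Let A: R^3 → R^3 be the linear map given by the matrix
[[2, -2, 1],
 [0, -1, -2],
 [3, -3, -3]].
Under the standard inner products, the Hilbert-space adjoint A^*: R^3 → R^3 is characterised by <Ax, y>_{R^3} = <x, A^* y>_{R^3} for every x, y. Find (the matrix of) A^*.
A^* = A^T =
[[2, 0, 3],
 [-2, -1, -3],
 [1, -2, -3]]

For real matrices with standard dot products, the defining identity <Ax, y> = <x, A^* y> gives (Ax)^T y = x^T (A^*) y, i.e. x^T A^T y = x^T (A^*) y. Since this holds for all x, y, we must have A^* = A^T. Therefore
A^* =
[[2, 0, 3],
 [-2, -1, -3],
 [1, -2, -3]].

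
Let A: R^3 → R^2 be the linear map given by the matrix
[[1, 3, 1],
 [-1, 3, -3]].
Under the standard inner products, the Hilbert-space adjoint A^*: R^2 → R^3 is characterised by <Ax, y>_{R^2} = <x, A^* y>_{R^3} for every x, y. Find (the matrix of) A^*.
A^* = A^T =
[[1, -1],
 [3, 3],
 [1, -3]]

For real matrices with standard dot products, the defining identity <Ax, y> = <x, A^* y> gives (Ax)^T y = x^T (A^*) y, i.e. x^T A^T y = x^T (A^*) y. Since this holds for all x, y, we must have A^* = A^T. Therefore
A^* =
[[1, -1],
 [3, 3],
 [1, -3]].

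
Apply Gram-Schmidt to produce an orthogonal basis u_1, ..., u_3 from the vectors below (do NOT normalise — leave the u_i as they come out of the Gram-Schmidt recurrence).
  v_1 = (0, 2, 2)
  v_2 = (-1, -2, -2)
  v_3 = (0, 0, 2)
Orthogonal basis:
  u_1 = (0, 2, 2)
  u_2 = (-1, 0, 0)
  u_3 = (0, -1, 1)

Apply the Gram-Schmidt recurrence
  u_1 = v_1
  u_i = v_i − Σ_{j<i} ((v_i · u_j) / (u_j · u_j)) · u_j.

Step by step this gives:
  u_1 = (0, 2, 2)
  u_2 = (-1, 0, 0)
  u_3 = (0, -1, 1)

Orthogonality check:
  u_2 · u_1 = 0 (should be 0)
  u_3 · u_1 = 0 (should be 0)
  u_3 · u_2 = 0 (should be 0)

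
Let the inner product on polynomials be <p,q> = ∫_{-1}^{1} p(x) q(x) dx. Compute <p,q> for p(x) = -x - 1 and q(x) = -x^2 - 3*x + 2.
<p,q> = -4/3

Expand the product: p(x)·q(x) = x^3 + 4*x^2 + x - 2.
∫_{-1}^{1} of each monomial x^k gives [2/(k+1) if k even, 0 if k odd]. Integrating term-by-term (or equivalently evaluating the antiderivative F(x) = x^4/4 + 4*x^3/3 + x^2/2 - 2*x at the endpoints):
  F(1) − F(−1) = 1/12 − (17/12) = -4/3.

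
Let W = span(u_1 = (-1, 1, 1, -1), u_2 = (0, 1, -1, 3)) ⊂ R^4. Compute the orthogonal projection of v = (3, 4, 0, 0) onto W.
proj_W(v) = (-23/35, 6/5, 4/35, 34/35)

Set up U = [u_1 | ... | u_2] ∈ R^(4×2). The projector onto W = col(U) is P = U (U^T U)^(-1) U^T.
Compute U^T U =
  [4, -3]
  [-3, 11],
and U^T v = (1, 4).
Solve U^T U · c = U^T v for the coefficients: c = (23/35, 19/35). The projection is proj_W(v) = U c.
Check: (v - proj_W(v)) · u_1 = 0  (should be 0).
Check: (v - proj_W(v)) · u_2 = 0  (should be 0).
Result: proj_W(v) = (-23/35, 6/5, 4/35, 34/35).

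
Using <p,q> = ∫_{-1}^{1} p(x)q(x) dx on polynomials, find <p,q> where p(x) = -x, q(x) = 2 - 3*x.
<p,q> = 2

Expand the product: p(x)·q(x) = 3*x^2 - 2*x.
∫_{-1}^{1} of each monomial x^k gives [2/(k+1) if k even, 0 if k odd]. Integrating term-by-term (or equivalently evaluating the antiderivative F(x) = x^3 - x^2 at the endpoints):
  F(1) − F(−1) = 0 − (-2) = 2.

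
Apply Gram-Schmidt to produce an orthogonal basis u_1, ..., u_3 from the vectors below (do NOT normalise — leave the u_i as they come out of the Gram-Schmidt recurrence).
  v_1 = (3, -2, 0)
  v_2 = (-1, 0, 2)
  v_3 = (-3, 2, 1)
Orthogonal basis:
  u_1 = (3, -2, 0)
  u_2 = (-4/13, -6/13, 2)
  u_3 = (1/7, 3/14, 1/14)

Apply the Gram-Schmidt recurrence
  u_1 = v_1
  u_i = v_i − Σ_{j<i} ((v_i · u_j) / (u_j · u_j)) · u_j.

Step by step this gives:
  u_1 = (3, -2, 0)
  u_2 = (-4/13, -6/13, 2)
  u_3 = (1/7, 3/14, 1/14)

Orthogonality check:
  u_2 · u_1 = 0 (should be 0)
  u_3 · u_1 = 0 (should be 0)
  u_3 · u_2 = 0 (should be 0)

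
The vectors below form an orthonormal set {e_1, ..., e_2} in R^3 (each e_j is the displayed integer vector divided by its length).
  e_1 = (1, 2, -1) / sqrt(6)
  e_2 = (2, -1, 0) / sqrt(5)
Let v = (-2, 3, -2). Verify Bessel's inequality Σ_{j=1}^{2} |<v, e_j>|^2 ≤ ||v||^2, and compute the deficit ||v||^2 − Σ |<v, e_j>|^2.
Σ |<v, e_j>|^2 = 79/5; ||v||^2 = 17; deficit = 6/5

Write each e_j = u_j / sqrt(<u_j, u_j>) where u_j is the displayed integer vector. Then <v, e_j> = <v, u_j> / sqrt(<u_j, u_j>), so |<v, e_j>|^2 = <v, u_j>^2 / <u_j, u_j>.
Coefficients: <v, e_1> = 6/sqrt(6), <v, e_2> = -7/sqrt(5).
Square and sum: Σ |<v, e_j>|^2 = 79/5.
Compute ||v||^2 = v·v = 17.
Deficit = 17 − 79/5 = 6/5 ≥ 0, confirming Bessel's inequality. (The deficit equals ||v − Σ <v,e_j> e_j||^2, the squared distance from v to span{e_j}.)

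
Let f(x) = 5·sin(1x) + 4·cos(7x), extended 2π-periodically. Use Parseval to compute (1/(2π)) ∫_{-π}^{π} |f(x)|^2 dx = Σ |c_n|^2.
Σ |c_n|^2 = 41/2

Expand |f|^2 and use orthogonality of {sin(nx), cos(mx)} on [-π, π]:
  ∫_{-π}^{π} sin(nx)^2 dx = π, ∫ cos(mx)^2 dx = π, and cross terms integrate to 0.
So ∫_{-π}^{π} f(x)^2 dx = 5^2 · π + 4^2 · π = (25 + 16)π.
Divide by 2π: (25 + 16)/2 = 41/2.
By Parseval, this equals Σ |c_n|^2.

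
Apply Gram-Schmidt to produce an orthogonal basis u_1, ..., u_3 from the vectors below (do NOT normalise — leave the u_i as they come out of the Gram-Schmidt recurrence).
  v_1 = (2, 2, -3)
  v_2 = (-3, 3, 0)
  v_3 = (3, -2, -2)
Orthogonal basis:
  u_1 = (2, 2, -3)
  u_2 = (-3, 3, 0)
  u_3 = (-15/34, -15/34, -10/17)

Apply the Gram-Schmidt recurrence
  u_1 = v_1
  u_i = v_i − Σ_{j<i} ((v_i · u_j) / (u_j · u_j)) · u_j.

Step by step this gives:
  u_1 = (2, 2, -3)
  u_2 = (-3, 3, 0)
  u_3 = (-15/34, -15/34, -10/17)

Orthogonality check:
  u_2 · u_1 = 0 (should be 0)
  u_3 · u_1 = 0 (should be 0)
  u_3 · u_2 = 0 (should be 0)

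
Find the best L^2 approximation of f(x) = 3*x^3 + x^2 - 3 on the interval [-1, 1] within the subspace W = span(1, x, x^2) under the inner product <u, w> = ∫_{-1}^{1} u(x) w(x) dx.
g(x) = x^2 + 9*x/5 - 3

The best approximation g ∈ W is the orthogonal projection of f onto W. Writing g = a_0 + a_1 x + a_2 x^2, the coefficients solve the normal equations G · a = b where
  G_{ij} = <φ_i, φ_j> and b_i = <f, φ_i>, with φ_0 = 1, φ_1 = x, φ_2 = x^2.
G =
  [2, 0, 2/3]
  [0, 2/3, 0]
  [2/3, 0, 2/5],
b = (-16/3, 6/5, -8/5).
Solving gives a_0 = -3, a_1 = 9/5, a_2 = 1, so
  g(x) = x^2 + 9*x/5 - 3.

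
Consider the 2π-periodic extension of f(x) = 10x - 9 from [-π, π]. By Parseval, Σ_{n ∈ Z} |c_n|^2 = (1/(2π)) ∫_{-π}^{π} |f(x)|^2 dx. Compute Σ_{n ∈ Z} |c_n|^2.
Σ |c_n|^2 = 100π^2/3 + 81

Expand and integrate term by term over [-π, π]:
  ∫ (10x)^2 dx = 100·(2π^3/3); ∫ 2·10·(-9)·x dx = 0 (odd integrand); ∫ (-9)^2 dx = 81·2π.
So (1/(2π)) ∫_{-π}^{π} (10x - 9)^2 dx = 100π^2/3 + 81 = 100π^2/3 + 81.
Parseval ⇒ Σ |c_n|^2 = 100π^2/3 + 81.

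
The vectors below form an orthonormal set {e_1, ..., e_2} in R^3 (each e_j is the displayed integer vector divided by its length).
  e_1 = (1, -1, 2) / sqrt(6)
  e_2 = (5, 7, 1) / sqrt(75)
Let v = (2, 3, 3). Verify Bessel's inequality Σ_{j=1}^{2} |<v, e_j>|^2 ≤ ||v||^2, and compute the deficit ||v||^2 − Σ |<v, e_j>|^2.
Σ |<v, e_j>|^2 = 979/50; ||v||^2 = 22; deficit = 121/50

Write each e_j = u_j / sqrt(<u_j, u_j>) where u_j is the displayed integer vector. Then <v, e_j> = <v, u_j> / sqrt(<u_j, u_j>), so |<v, e_j>|^2 = <v, u_j>^2 / <u_j, u_j>.
Coefficients: <v, e_1> = 5/sqrt(6), <v, e_2> = 34/sqrt(75).
Square and sum: Σ |<v, e_j>|^2 = 979/50.
Compute ||v||^2 = v·v = 22.
Deficit = 22 − 979/50 = 121/50 ≥ 0, confirming Bessel's inequality. (The deficit equals ||v − Σ <v,e_j> e_j||^2, the squared distance from v to span{e_j}.)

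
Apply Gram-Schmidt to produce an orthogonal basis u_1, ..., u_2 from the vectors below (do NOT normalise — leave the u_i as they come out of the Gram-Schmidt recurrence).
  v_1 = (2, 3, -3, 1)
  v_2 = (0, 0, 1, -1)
Orthogonal basis:
  u_1 = (2, 3, -3, 1)
  u_2 = (8/23, 12/23, 11/23, -19/23)

Apply the Gram-Schmidt recurrence
  u_1 = v_1
  u_i = v_i − Σ_{j<i} ((v_i · u_j) / (u_j · u_j)) · u_j.

Step by step this gives:
  u_1 = (2, 3, -3, 1)
  u_2 = (8/23, 12/23, 11/23, -19/23)

Orthogonality check:
  u_2 · u_1 = 0 (should be 0)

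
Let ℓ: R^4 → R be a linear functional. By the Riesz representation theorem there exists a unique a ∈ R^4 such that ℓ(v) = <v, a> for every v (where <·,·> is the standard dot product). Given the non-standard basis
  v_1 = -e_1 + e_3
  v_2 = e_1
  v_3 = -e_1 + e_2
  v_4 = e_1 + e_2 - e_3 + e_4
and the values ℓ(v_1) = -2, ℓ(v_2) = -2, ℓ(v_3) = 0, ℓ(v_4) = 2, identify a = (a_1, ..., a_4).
a = (-2, -2, -4, 2)

Write a = (a_1, ..., a_4) in the standard basis. For each basis vector v_i, ℓ(v_i) = <v_i, a> is a linear equation in the a_j's. Collect the n equations into a matrix system V a = ℓ, where row i of V is v_i (expressed in the standard basis). Since V is invertible (lower-triangular with 1s on the diagonal, up to permutation), solve by back-substitution:
  V =
[[-1, 0, 1, 0],
 [1, 0, 0, 0],
 [-1, 1, 0, 0],
 [1, 1, -1, 1]]
  V a = (-2, -2, 0, 2)
Solving gives a = (-2, -2, -4, 2).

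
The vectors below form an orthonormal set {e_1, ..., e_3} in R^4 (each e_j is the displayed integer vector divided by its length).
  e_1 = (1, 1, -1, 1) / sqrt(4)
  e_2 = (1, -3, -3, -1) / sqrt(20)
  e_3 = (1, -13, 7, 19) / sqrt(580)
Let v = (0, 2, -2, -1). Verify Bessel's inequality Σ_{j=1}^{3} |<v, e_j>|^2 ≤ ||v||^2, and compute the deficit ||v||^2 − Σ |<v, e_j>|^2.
Σ |<v, e_j>|^2 = 963/116; ||v||^2 = 9; deficit = 81/116

Write each e_j = u_j / sqrt(<u_j, u_j>) where u_j is the displayed integer vector. Then <v, e_j> = <v, u_j> / sqrt(<u_j, u_j>), so |<v, e_j>|^2 = <v, u_j>^2 / <u_j, u_j>.
Coefficients: <v, e_1> = 3/sqrt(4), <v, e_2> = 1/sqrt(20), <v, e_3> = -59/sqrt(580).
Square and sum: Σ |<v, e_j>|^2 = 963/116.
Compute ||v||^2 = v·v = 9.
Deficit = 9 − 963/116 = 81/116 ≥ 0, confirming Bessel's inequality. (The deficit equals ||v − Σ <v,e_j> e_j||^2, the squared distance from v to span{e_j}.)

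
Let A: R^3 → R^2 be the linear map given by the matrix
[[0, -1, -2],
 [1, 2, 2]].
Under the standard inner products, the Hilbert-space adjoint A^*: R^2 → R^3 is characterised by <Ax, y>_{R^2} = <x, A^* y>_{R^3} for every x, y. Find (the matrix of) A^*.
A^* = A^T =
[[0, 1],
 [-1, 2],
 [-2, 2]]

For real matrices with standard dot products, the defining identity <Ax, y> = <x, A^* y> gives (Ax)^T y = x^T (A^*) y, i.e. x^T A^T y = x^T (A^*) y. Since this holds for all x, y, we must have A^* = A^T. Therefore
A^* =
[[0, 1],
 [-1, 2],
 [-2, 2]].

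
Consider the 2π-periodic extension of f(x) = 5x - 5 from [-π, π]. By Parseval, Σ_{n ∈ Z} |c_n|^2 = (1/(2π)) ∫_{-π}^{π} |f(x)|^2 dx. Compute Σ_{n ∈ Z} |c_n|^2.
Σ |c_n|^2 = 25π^2/3 + 25

Expand and integrate term by term over [-π, π]:
  ∫ (5x)^2 dx = 25·(2π^3/3); ∫ 2·5·(-5)·x dx = 0 (odd integrand); ∫ (-5)^2 dx = 25·2π.
So (1/(2π)) ∫_{-π}^{π} (5x - 5)^2 dx = 25π^2/3 + 25 = 25π^2/3 + 25.
Parseval ⇒ Σ |c_n|^2 = 25π^2/3 + 25.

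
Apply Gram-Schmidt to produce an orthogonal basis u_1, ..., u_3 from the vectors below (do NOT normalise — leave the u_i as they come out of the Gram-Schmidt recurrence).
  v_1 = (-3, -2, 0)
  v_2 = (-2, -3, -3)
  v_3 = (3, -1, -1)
Orthogonal basis:
  u_1 = (-3, -2, 0)
  u_2 = (10/13, -15/13, -3)
  u_3 = (66/71, -99/71, 55/71)

Apply the Gram-Schmidt recurrence
  u_1 = v_1
  u_i = v_i − Σ_{j<i} ((v_i · u_j) / (u_j · u_j)) · u_j.

Step by step this gives:
  u_1 = (-3, -2, 0)
  u_2 = (10/13, -15/13, -3)
  u_3 = (66/71, -99/71, 55/71)

Orthogonality check:
  u_2 · u_1 = 0 (should be 0)
  u_3 · u_1 = 0 (should be 0)
  u_3 · u_2 = 0 (should be 0)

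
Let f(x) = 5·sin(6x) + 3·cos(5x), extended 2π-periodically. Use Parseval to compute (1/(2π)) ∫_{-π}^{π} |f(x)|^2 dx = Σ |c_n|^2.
Σ |c_n|^2 = 17

Expand |f|^2 and use orthogonality of {sin(nx), cos(mx)} on [-π, π]:
  ∫_{-π}^{π} sin(nx)^2 dx = π, ∫ cos(mx)^2 dx = π, and cross terms integrate to 0.
So ∫_{-π}^{π} f(x)^2 dx = 5^2 · π + 3^2 · π = (25 + 9)π.
Divide by 2π: (25 + 9)/2 = 17.
By Parseval, this equals Σ |c_n|^2.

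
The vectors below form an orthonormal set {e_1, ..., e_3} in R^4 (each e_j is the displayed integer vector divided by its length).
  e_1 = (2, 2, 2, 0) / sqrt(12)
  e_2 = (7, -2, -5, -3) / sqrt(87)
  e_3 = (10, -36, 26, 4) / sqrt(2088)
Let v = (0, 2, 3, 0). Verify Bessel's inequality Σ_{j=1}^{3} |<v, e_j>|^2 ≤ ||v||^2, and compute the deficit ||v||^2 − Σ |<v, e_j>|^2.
Σ |<v, e_j>|^2 = 25/2; ||v||^2 = 13; deficit = 1/2

Write each e_j = u_j / sqrt(<u_j, u_j>) where u_j is the displayed integer vector. Then <v, e_j> = <v, u_j> / sqrt(<u_j, u_j>), so |<v, e_j>|^2 = <v, u_j>^2 / <u_j, u_j>.
Coefficients: <v, e_1> = 10/sqrt(12), <v, e_2> = -19/sqrt(87), <v, e_3> = 6/sqrt(2088).
Square and sum: Σ |<v, e_j>|^2 = 25/2.
Compute ||v||^2 = v·v = 13.
Deficit = 13 − 25/2 = 1/2 ≥ 0, confirming Bessel's inequality. (The deficit equals ||v − Σ <v,e_j> e_j||^2, the squared distance from v to span{e_j}.)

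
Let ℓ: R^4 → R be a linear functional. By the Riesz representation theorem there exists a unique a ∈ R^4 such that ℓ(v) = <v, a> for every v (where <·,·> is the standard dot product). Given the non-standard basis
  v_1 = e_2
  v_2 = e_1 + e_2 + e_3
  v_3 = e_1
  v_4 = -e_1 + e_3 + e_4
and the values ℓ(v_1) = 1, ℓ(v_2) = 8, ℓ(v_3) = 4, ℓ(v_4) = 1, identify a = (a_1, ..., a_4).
a = (4, 1, 3, 2)

Write a = (a_1, ..., a_4) in the standard basis. For each basis vector v_i, ℓ(v_i) = <v_i, a> is a linear equation in the a_j's. Collect the n equations into a matrix system V a = ℓ, where row i of V is v_i (expressed in the standard basis). Since V is invertible (lower-triangular with 1s on the diagonal, up to permutation), solve by back-substitution:
  V =
[[0, 1, 0, 0],
 [1, 1, 1, 0],
 [1, 0, 0, 0],
 [-1, 0, 1, 1]]
  V a = (1, 8, 4, 1)
Solving gives a = (4, 1, 3, 2).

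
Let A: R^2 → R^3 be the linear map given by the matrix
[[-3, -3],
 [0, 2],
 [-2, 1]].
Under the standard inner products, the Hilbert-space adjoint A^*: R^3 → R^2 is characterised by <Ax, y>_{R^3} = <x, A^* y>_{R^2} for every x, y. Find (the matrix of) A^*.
A^* = A^T =
[[-3, 0, -2],
 [-3, 2, 1]]

For real matrices with standard dot products, the defining identity <Ax, y> = <x, A^* y> gives (Ax)^T y = x^T (A^*) y, i.e. x^T A^T y = x^T (A^*) y. Since this holds for all x, y, we must have A^* = A^T. Therefore
A^* =
[[-3, 0, -2],
 [-3, 2, 1]].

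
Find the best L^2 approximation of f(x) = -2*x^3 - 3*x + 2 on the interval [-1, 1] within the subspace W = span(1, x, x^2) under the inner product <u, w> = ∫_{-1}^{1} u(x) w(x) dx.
g(x) = 2 - 21*x/5

The best approximation g ∈ W is the orthogonal projection of f onto W. Writing g = a_0 + a_1 x + a_2 x^2, the coefficients solve the normal equations G · a = b where
  G_{ij} = <φ_i, φ_j> and b_i = <f, φ_i>, with φ_0 = 1, φ_1 = x, φ_2 = x^2.
G =
  [2, 0, 2/3]
  [0, 2/3, 0]
  [2/3, 0, 2/5],
b = (4, -14/5, 4/3).
Solving gives a_0 = 2, a_1 = -21/5, a_2 = 0, so
  g(x) = 2 - 21*x/5.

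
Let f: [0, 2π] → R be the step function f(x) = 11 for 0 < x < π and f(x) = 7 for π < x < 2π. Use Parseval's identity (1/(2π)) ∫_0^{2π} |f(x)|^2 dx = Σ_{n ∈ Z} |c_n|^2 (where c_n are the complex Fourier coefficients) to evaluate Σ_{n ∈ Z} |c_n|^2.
Σ |c_n|^2 = 85

Parseval equates the L^2 energy of f (normalised by 1/(2π)) with the ℓ^2 sum of its Fourier coefficients: (1/(2π)) ∫_0^{2π} |f|^2 = Σ |c_n|^2.
Compute the left side: (1/(2π)) [∫_0^π 11^2 dx + ∫_π^{2π} 7^2 dx] = (1/(2π)) · (121π + 49π) = (121 + 49)/2 = 85.
So Σ_{n ∈ Z} |c_n|^2 = 85.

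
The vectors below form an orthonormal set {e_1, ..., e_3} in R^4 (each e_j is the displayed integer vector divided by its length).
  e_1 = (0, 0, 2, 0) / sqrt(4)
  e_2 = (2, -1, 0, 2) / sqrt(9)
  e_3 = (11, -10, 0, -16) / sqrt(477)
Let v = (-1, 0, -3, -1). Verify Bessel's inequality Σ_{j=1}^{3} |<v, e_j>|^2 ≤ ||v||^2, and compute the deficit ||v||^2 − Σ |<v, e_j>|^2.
Σ |<v, e_j>|^2 = 574/53; ||v||^2 = 11; deficit = 9/53

Write each e_j = u_j / sqrt(<u_j, u_j>) where u_j is the displayed integer vector. Then <v, e_j> = <v, u_j> / sqrt(<u_j, u_j>), so |<v, e_j>|^2 = <v, u_j>^2 / <u_j, u_j>.
Coefficients: <v, e_1> = -6/sqrt(4), <v, e_2> = -4/sqrt(9), <v, e_3> = 5/sqrt(477).
Square and sum: Σ |<v, e_j>|^2 = 574/53.
Compute ||v||^2 = v·v = 11.
Deficit = 11 − 574/53 = 9/53 ≥ 0, confirming Bessel's inequality. (The deficit equals ||v − Σ <v,e_j> e_j||^2, the squared distance from v to span{e_j}.)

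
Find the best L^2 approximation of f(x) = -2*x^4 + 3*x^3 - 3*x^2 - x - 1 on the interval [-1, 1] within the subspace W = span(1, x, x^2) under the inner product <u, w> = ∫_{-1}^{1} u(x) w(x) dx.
g(x) = -33*x^2/7 + 4*x/5 - 29/35

The best approximation g ∈ W is the orthogonal projection of f onto W. Writing g = a_0 + a_1 x + a_2 x^2, the coefficients solve the normal equations G · a = b where
  G_{ij} = <φ_i, φ_j> and b_i = <f, φ_i>, with φ_0 = 1, φ_1 = x, φ_2 = x^2.
G =
  [2, 0, 2/3]
  [0, 2/3, 0]
  [2/3, 0, 2/5],
b = (-24/5, 8/15, -256/105).
Solving gives a_0 = -29/35, a_1 = 4/5, a_2 = -33/7, so
  g(x) = -33*x^2/7 + 4*x/5 - 29/35.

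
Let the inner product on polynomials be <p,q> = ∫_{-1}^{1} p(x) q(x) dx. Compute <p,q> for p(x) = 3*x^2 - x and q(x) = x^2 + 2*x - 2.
<p,q> = -62/15

Expand the product: p(x)·q(x) = 3*x^4 + 5*x^3 - 8*x^2 + 2*x.
∫_{-1}^{1} of each monomial x^k gives [2/(k+1) if k even, 0 if k odd]. Integrating term-by-term (or equivalently evaluating the antiderivative F(x) = 3*x^5/5 + 5*x^4/4 - 8*x^3/3 + x^2 at the endpoints):
  F(1) − F(−1) = 11/60 − (259/60) = -62/15.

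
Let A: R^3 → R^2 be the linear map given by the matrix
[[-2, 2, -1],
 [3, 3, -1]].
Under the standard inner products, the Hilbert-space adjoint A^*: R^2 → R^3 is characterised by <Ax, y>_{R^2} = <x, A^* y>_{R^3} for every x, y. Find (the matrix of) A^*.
A^* = A^T =
[[-2, 3],
 [2, 3],
 [-1, -1]]

For real matrices with standard dot products, the defining identity <Ax, y> = <x, A^* y> gives (Ax)^T y = x^T (A^*) y, i.e. x^T A^T y = x^T (A^*) y. Since this holds for all x, y, we must have A^* = A^T. Therefore
A^* =
[[-2, 3],
 [2, 3],
 [-1, -1]].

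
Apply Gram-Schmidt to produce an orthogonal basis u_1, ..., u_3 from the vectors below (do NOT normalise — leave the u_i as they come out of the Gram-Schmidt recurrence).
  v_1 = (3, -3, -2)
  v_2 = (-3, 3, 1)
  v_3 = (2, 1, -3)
Orthogonal basis:
  u_1 = (3, -3, -2)
  u_2 = (-3/11, 3/11, -9/11)
  u_3 = (3/2, 3/2, 0)

Apply the Gram-Schmidt recurrence
  u_1 = v_1
  u_i = v_i − Σ_{j<i} ((v_i · u_j) / (u_j · u_j)) · u_j.

Step by step this gives:
  u_1 = (3, -3, -2)
  u_2 = (-3/11, 3/11, -9/11)
  u_3 = (3/2, 3/2, 0)

Orthogonality check:
  u_2 · u_1 = 0 (should be 0)
  u_3 · u_1 = 0 (should be 0)
  u_3 · u_2 = 0 (should be 0)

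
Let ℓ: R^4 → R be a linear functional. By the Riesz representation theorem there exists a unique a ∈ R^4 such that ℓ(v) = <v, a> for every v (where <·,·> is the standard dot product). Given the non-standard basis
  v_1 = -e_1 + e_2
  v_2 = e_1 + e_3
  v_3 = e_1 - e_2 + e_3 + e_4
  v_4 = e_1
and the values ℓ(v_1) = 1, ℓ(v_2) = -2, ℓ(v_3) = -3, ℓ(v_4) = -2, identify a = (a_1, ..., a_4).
a = (-2, -1, 0, -2)

Write a = (a_1, ..., a_4) in the standard basis. For each basis vector v_i, ℓ(v_i) = <v_i, a> is a linear equation in the a_j's. Collect the n equations into a matrix system V a = ℓ, where row i of V is v_i (expressed in the standard basis). Since V is invertible (lower-triangular with 1s on the diagonal, up to permutation), solve by back-substitution:
  V =
[[-1, 1, 0, 0],
 [1, 0, 1, 0],
 [1, -1, 1, 1],
 [1, 0, 0, 0]]
  V a = (1, -2, -3, -2)
Solving gives a = (-2, -1, 0, -2).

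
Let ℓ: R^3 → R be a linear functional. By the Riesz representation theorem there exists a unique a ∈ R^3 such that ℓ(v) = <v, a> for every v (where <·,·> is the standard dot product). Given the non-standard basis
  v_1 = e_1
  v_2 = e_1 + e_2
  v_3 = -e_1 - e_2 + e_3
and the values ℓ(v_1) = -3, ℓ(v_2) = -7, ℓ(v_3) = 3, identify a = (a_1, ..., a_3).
a = (-3, -4, -4)

Write a = (a_1, ..., a_3) in the standard basis. For each basis vector v_i, ℓ(v_i) = <v_i, a> is a linear equation in the a_j's. Collect the n equations into a matrix system V a = ℓ, where row i of V is v_i (expressed in the standard basis). Since V is invertible (lower-triangular with 1s on the diagonal, up to permutation), solve by back-substitution:
  V =
[[1, 0, 0],
 [1, 1, 0],
 [-1, -1, 1]]
  V a = (-3, -7, 3)
Solving gives a = (-3, -4, -4).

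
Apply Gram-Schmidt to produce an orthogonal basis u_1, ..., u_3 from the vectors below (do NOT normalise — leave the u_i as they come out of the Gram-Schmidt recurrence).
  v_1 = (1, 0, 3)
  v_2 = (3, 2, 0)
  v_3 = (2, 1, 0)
Orthogonal basis:
  u_1 = (1, 0, 3)
  u_2 = (27/10, 2, -9/10)
  u_3 = (18/121, -27/121, -6/121)

Apply the Gram-Schmidt recurrence
  u_1 = v_1
  u_i = v_i − Σ_{j<i} ((v_i · u_j) / (u_j · u_j)) · u_j.

Step by step this gives:
  u_1 = (1, 0, 3)
  u_2 = (27/10, 2, -9/10)
  u_3 = (18/121, -27/121, -6/121)

Orthogonality check:
  u_2 · u_1 = 0 (should be 0)
  u_3 · u_1 = 0 (should be 0)
  u_3 · u_2 = 0 (should be 0)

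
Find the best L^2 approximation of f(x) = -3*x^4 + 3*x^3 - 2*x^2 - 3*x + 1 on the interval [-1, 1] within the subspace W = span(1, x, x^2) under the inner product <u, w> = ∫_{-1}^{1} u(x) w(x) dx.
g(x) = -32*x^2/7 - 6*x/5 + 44/35

The best approximation g ∈ W is the orthogonal projection of f onto W. Writing g = a_0 + a_1 x + a_2 x^2, the coefficients solve the normal equations G · a = b where
  G_{ij} = <φ_i, φ_j> and b_i = <f, φ_i>, with φ_0 = 1, φ_1 = x, φ_2 = x^2.
G =
  [2, 0, 2/3]
  [0, 2/3, 0]
  [2/3, 0, 2/5],
b = (-8/15, -4/5, -104/105).
Solving gives a_0 = 44/35, a_1 = -6/5, a_2 = -32/7, so
  g(x) = -32*x^2/7 - 6*x/5 + 44/35.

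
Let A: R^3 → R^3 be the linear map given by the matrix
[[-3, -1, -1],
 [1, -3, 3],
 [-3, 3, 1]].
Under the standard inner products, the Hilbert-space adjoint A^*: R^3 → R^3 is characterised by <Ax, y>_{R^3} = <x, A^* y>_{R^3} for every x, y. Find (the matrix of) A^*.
A^* = A^T =
[[-3, 1, -3],
 [-1, -3, 3],
 [-1, 3, 1]]

For real matrices with standard dot products, the defining identity <Ax, y> = <x, A^* y> gives (Ax)^T y = x^T (A^*) y, i.e. x^T A^T y = x^T (A^*) y. Since this holds for all x, y, we must have A^* = A^T. Therefore
A^* =
[[-3, 1, -3],
 [-1, -3, 3],
 [-1, 3, 1]].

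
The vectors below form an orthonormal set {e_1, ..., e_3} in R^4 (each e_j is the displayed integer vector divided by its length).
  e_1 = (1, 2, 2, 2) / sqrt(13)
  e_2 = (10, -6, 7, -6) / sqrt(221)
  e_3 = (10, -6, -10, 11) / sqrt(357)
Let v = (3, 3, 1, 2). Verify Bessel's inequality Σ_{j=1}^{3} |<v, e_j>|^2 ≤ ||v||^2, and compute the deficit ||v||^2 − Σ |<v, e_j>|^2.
Σ |<v, e_j>|^2 = 134/7; ||v||^2 = 23; deficit = 27/7

Write each e_j = u_j / sqrt(<u_j, u_j>) where u_j is the displayed integer vector. Then <v, e_j> = <v, u_j> / sqrt(<u_j, u_j>), so |<v, e_j>|^2 = <v, u_j>^2 / <u_j, u_j>.
Coefficients: <v, e_1> = 15/sqrt(13), <v, e_2> = 7/sqrt(221), <v, e_3> = 24/sqrt(357).
Square and sum: Σ |<v, e_j>|^2 = 134/7.
Compute ||v||^2 = v·v = 23.
Deficit = 23 − 134/7 = 27/7 ≥ 0, confirming Bessel's inequality. (The deficit equals ||v − Σ <v,e_j> e_j||^2, the squared distance from v to span{e_j}.)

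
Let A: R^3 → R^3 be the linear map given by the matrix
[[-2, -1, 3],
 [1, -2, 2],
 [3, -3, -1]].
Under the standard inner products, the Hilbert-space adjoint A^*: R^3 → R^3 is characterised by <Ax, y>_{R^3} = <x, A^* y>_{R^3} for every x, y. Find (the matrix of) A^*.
A^* = A^T =
[[-2, 1, 3],
 [-1, -2, -3],
 [3, 2, -1]]

For real matrices with standard dot products, the defining identity <Ax, y> = <x, A^* y> gives (Ax)^T y = x^T (A^*) y, i.e. x^T A^T y = x^T (A^*) y. Since this holds for all x, y, we must have A^* = A^T. Therefore
A^* =
[[-2, 1, 3],
 [-1, -2, -3],
 [3, 2, -1]].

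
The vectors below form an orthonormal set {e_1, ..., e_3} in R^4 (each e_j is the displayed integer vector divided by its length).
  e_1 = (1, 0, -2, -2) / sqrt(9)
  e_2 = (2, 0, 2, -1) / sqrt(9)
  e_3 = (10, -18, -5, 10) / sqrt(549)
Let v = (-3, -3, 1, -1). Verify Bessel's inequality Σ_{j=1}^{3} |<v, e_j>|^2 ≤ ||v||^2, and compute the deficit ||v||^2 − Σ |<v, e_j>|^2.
Σ |<v, e_j>|^2 = 131/61; ||v||^2 = 20; deficit = 1089/61

Write each e_j = u_j / sqrt(<u_j, u_j>) where u_j is the displayed integer vector. Then <v, e_j> = <v, u_j> / sqrt(<u_j, u_j>), so |<v, e_j>|^2 = <v, u_j>^2 / <u_j, u_j>.
Coefficients: <v, e_1> = -3/sqrt(9), <v, e_2> = -3/sqrt(9), <v, e_3> = 9/sqrt(549).
Square and sum: Σ |<v, e_j>|^2 = 131/61.
Compute ||v||^2 = v·v = 20.
Deficit = 20 − 131/61 = 1089/61 ≥ 0, confirming Bessel's inequality. (The deficit equals ||v − Σ <v,e_j> e_j||^2, the squared distance from v to span{e_j}.)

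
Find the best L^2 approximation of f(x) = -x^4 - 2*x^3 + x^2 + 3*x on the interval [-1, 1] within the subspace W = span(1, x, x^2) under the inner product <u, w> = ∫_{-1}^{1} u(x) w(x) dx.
g(x) = x^2/7 + 9*x/5 + 3/35

The best approximation g ∈ W is the orthogonal projection of f onto W. Writing g = a_0 + a_1 x + a_2 x^2, the coefficients solve the normal equations G · a = b where
  G_{ij} = <φ_i, φ_j> and b_i = <f, φ_i>, with φ_0 = 1, φ_1 = x, φ_2 = x^2.
G =
  [2, 0, 2/3]
  [0, 2/3, 0]
  [2/3, 0, 2/5],
b = (4/15, 6/5, 4/35).
Solving gives a_0 = 3/35, a_1 = 9/5, a_2 = 1/7, so
  g(x) = x^2/7 + 9*x/5 + 3/35.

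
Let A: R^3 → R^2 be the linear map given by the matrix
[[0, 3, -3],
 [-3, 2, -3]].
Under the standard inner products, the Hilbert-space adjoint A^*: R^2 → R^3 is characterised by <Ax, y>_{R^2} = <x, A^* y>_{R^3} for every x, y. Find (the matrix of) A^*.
A^* = A^T =
[[0, -3],
 [3, 2],
 [-3, -3]]

For real matrices with standard dot products, the defining identity <Ax, y> = <x, A^* y> gives (Ax)^T y = x^T (A^*) y, i.e. x^T A^T y = x^T (A^*) y. Since this holds for all x, y, we must have A^* = A^T. Therefore
A^* =
[[0, -3],
 [3, 2],
 [-3, -3]].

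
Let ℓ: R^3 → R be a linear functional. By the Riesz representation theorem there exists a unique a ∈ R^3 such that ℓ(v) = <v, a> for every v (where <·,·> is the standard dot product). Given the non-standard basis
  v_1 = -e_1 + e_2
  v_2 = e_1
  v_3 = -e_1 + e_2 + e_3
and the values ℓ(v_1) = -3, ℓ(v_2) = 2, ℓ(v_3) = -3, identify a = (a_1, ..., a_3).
a = (2, -1, 0)

Write a = (a_1, ..., a_3) in the standard basis. For each basis vector v_i, ℓ(v_i) = <v_i, a> is a linear equation in the a_j's. Collect the n equations into a matrix system V a = ℓ, where row i of V is v_i (expressed in the standard basis). Since V is invertible (lower-triangular with 1s on the diagonal, up to permutation), solve by back-substitution:
  V =
[[-1, 1, 0],
 [1, 0, 0],
 [-1, 1, 1]]
  V a = (-3, 2, -3)
Solving gives a = (2, -1, 0).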